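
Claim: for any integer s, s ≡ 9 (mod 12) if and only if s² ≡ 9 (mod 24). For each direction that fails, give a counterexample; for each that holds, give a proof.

(⇐) This fails: take s = 3. Then 3² = 9 ≡ 9 (mod 24), yet 3 ≡ 3 (mod 12), not 9.

(⇒) Suppose s ≡ 9 (mod 12). Working modulo 24, s ∈ {9, 21}; for each such r, r² ≡ 9 (mod 24).

Not equivalent: only (⇒) holds.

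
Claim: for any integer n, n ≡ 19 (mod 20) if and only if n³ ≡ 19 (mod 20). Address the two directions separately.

Forward direction. Suppose n ≡ 19 (mod 20). Write n = 20j + 19. Then (20j + 19)³ = 8000j³ + 22800j² + 21660j + 6859 = 20(400j³ + 1140j² + 1083j + 342) + 19, so n³ ≡ 19 (mod 20).

Converse. Suppose n³ ≡ 19 (mod 20). The only residue r in {0, …, 19} with r³ ≡ 19 (mod 20) is r = 19, so n ≡ 19 (mod 20).

Both directions hold; the statement is true.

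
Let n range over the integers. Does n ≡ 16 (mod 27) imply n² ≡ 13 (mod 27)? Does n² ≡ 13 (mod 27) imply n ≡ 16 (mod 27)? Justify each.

(⇒) holds; (⇐) fails.

[⇒] Suppose n ≡ 16 (mod 27). Write n = 27j + 16. Then (27j + 16)² = 729j² + 864j + 256 = 27(27j² + 32j + 9) + 13, so n² ≡ 13 (mod 27).

[⇐] This fails: take n = 11. Then 11² = 121 ≡ 13 (mod 27), yet 11 ≡ 11 (mod 27), not 16.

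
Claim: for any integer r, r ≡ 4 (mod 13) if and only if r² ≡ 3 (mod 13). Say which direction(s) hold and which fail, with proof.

Only the forward implication holds.

(⇒) Suppose r ≡ 4 (mod 13). Write r = 13j + 4. Then (13j + 4)² = 169j² + 104j + 16 = 13(13j² + 8j + 1) + 3, so r² ≡ 3 (mod 13).

(⇐) This fails: take r = 9. Then 9² = 81 ≡ 3 (mod 13), yet 9 ≡ 9 (mod 13), not 4.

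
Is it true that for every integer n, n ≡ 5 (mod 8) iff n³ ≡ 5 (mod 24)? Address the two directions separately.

Not equivalent: only (⇐) holds.

(⟹) This fails: take n = 13. Then 13 ≡ 5 (mod 8), but 13³ = 2197 ≡ 13 (mod 24), not 5.

(⟸) Conversely, the residues r modulo 24 with r³ ≡ 5 (mod 24) are exactly {5}, and each is ≡ 5 (mod 8).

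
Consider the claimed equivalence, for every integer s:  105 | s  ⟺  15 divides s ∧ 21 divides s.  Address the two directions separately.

Both implications hold.

(←) Suppose 15 ∣ s and 21 ∣ s. Any common multiple of 15 and 21 is a multiple of their lcm; here lcm(15, 21) = 15·21/gcd(15, 21) = 315/3 = 105, so 105 ∣ s.

(→) If 105 ∣ s, write s = 105q. Since 105 = 7·15, s = 15·(7q), so 15 ∣ s; and since 105 = 5·21, s = 21·(5q), so 21 ∣ s.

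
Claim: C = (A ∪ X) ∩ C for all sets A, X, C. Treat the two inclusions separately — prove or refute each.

(⊆) fails; (⊇) holds.

(⊆) This inclusion fails. Take A = ∅, X = ∅, C = {1}; then 1 ∈ C but 1 ∉ (A ∪ X) ∩ C.

(⊇) Let x ∈ (A ∪ X) ∩ C. Then either x ∈ A ∩ C and x ∉ X; or x ∈ X ∩ C and x ∉ A; or x ∈ A ∩ X ∩ C. In each case x ∈ C, so (A ∪ X) ∩ C ⊆ C.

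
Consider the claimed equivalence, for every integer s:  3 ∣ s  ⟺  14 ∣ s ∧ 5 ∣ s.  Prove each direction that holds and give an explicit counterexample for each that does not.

(⇒) This fails: take s = 3. Certainly 3 ∣ 3, but 14 ∤ 3.

(⇐) This fails: take s = 70. Both 14 ∣ 70 and 5 ∣ 70, yet 70 is not a multiple of 3 (since 70 = 23·3 + 1), so 3 ∤ 70.

(⇒) fails and (⇐) fails.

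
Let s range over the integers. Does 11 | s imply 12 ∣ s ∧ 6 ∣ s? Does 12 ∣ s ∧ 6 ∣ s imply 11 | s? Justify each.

(⟹) This fails: take s = 11. Certainly 11 ∣ 11, but 12 ∤ 11.

(⟸) This fails: take s = 12. Both 12 ∣ 12 and 6 ∣ 12, yet 12 is not a multiple of 11 (since 12 = 1·11 + 1), so 11 ∤ 12.

Neither implication holds.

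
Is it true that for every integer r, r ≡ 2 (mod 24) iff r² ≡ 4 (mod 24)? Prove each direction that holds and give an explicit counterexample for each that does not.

Only the forward implication holds.

(←) This fails: take r = 10. Then 10² = 100 ≡ 4 (mod 24), yet 10 ≡ 10 (mod 24), not 2.

(→) Suppose r ≡ 2 (mod 24). Write r = 24j + 2. Then (24j + 2)² = 576j² + 96j + 4 = 24(24j² + 4j) + 4, so r² ≡ 4 (mod 24).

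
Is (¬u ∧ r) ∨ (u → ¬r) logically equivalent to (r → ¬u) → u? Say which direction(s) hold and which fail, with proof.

Both directions fail.

(⇒) This fails. Under u = F, r = F, the left side is true but the right side is false.

(⇐) This fails. Under u = T, r = T, the left side is false but the right side is true.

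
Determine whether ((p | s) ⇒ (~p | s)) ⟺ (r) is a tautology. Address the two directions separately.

(⟹) This fails. Under s = F, r = F, p = F, the left side is true but the right side is false.

(⟸) This fails. Under s = F, r = T, p = T, the left side is false but the right side is true.

(⇒) fails and (⇐) fails.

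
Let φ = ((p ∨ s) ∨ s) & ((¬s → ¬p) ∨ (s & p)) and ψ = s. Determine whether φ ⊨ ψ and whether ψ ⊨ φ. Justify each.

Equivalent; both directions hold.

(⇐) Assume the antecedent. If s is true, the consequent reduces to true regardless of the other variables. If s is false, the antecedent cannot hold. Either way the consequent holds.

(⇒) Assume the antecedent. If s is true, s reduces to true regardless of the other variables. If s is false, the antecedent cannot hold. Either way s holds.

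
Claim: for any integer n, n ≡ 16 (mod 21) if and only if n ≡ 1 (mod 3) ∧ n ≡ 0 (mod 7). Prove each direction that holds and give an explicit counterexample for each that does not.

(→) This fails: n = 16 gives 16 ≡ 16 (mod 21) but 16 ≡ 2 (mod 7), so the conjunction on the right does not hold.

(←) This fails: n = 7 satisfies both congruences on the right (7 ≡ 1 mod 3 and 7 ≡ 0 mod 7) yet 7 ≡ 7 (mod 21), not 16.

Neither direction holds.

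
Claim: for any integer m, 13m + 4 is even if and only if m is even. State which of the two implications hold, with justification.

Both directions hold.

(→) Suppose 13m + 4 is even. Since 13 is odd, 13m and m have the same parity, so 13m + 4 ≡ m + 4 (mod 2). As 4 is even, 13m + 4 is even exactly when m is even. Thus m is even.

(←) Conversely, suppose m is even; write m = 2j. Then 13m + 4 = 13·(2j) + 4 = 2·13j + 4, which is even.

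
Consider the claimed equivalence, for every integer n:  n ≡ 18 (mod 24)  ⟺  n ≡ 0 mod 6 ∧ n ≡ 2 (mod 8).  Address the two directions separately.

The biconditional holds.

(→) Suppose n ≡ 18 (mod 24); write n = 24j + 18. Since 6 ∣ 24, reducing mod 6 gives n ≡ 18 ≡ 0 (mod 6); since 8 ∣ 24, reducing mod 8 gives n ≡ 18 ≡ 2 (mod 8).

(←) Conversely, if n ≡ 0 (mod 6) and n ≡ 2 (mod 8), then by the Chinese remainder theorem n ≡ 18 (mod 24). This is exactly n ≡ 18 (mod 24).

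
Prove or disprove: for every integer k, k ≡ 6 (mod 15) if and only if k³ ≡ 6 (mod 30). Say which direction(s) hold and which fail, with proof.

(⇒) fails; (⇐) holds.

(⇒) This fails: take k = 21. Then 21 ≡ 6 (mod 15), but 21³ = 9261 ≡ 21 (mod 30), not 6.

(⇐) Conversely, the residues r modulo 30 with r³ ≡ 6 (mod 30) are exactly {6}, and each is ≡ 6 (mod 15).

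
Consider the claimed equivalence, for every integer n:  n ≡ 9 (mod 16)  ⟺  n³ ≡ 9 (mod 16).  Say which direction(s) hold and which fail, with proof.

The biconditional holds.

(→) Suppose n ≡ 9 (mod 16). Write n = 16j + 9. Then (16j + 9)³ = 4096j³ + 6912j² + 3888j + 729 = 16(256j³ + 432j² + 243j + 45) + 9, so n³ ≡ 9 (mod 16).

(←) Conversely, suppose n³ ≡ 9 (mod 16). The only residue r in {0, …, 15} with r³ ≡ 9 (mod 16) is r = 9, so n ≡ 9 (mod 16).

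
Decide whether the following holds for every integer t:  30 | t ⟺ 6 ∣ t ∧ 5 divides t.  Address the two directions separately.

Equivalent; both directions hold.

(⇒) If 30 ∣ t, write t = 30q. Since 30 = 5·6, t = 6·(5q), so 6 ∣ t; and since 30 = 6·5, t = 5·(6q), so 5 ∣ t.

(⇐) Suppose 6 ∣ t and 5 ∣ t. Any common multiple of 6 and 5 is a multiple of their lcm; here gcd(6, 5) = 1, so lcm(6, 5) = 6·5 = 30, so 30 ∣ t.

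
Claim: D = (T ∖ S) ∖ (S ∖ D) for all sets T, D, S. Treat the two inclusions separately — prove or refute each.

Forward inclusion. This inclusion fails. Take T = ∅, D = {1}, S = ∅; then 1 ∈ D but 1 ∉ (T ∖ S) ∖ (S ∖ D).

Reverse inclusion. This inclusion fails. Take T = {1}, D = ∅, S = ∅; then 1 ∈ (T ∖ S) ∖ (S ∖ D) but 1 ∉ D.

(⊆) fails and (⊇) fails.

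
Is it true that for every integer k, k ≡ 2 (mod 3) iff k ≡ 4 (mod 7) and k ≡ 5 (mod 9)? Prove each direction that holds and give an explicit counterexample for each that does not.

The forward direction fails; the converse holds.

[⇒] This fails: k = 2 gives 2 ≡ 2 (mod 3) but 2 ≡ 2 (mod 7), so the conjunction on the right does not hold.

[⇐] Conversely, if k ≡ 4 (mod 7) and k ≡ 5 (mod 9), then by the Chinese remainder theorem k ≡ 32 (mod 63). Since 32 ≡ 2 (mod 3) and 3 ∣ 63, we get k ≡ 2 (mod 3).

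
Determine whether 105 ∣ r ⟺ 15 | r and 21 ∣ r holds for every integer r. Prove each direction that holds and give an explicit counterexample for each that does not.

(→) If 105 ∣ r, write r = 105q. Since 105 = 7·15, r = 15·(7q), so 15 ∣ r; and since 105 = 5·21, r = 21·(5q), so 21 ∣ r.

(←) Suppose 15 ∣ r and 21 ∣ r. Any common multiple of 15 and 21 is a multiple of their lcm; here lcm(15, 21) = 15·21/gcd(15, 21) = 315/3 = 105, so 105 ∣ r.

Both implications hold.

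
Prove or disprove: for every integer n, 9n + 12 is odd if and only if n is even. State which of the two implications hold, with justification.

(⇒) This fails: n = 1 gives 9n + 12 = 21, which is odd, but 1 is odd, not even.

(⇐) This also fails: n = 2 is even, but 9n + 12 = 30 is even, not odd.

Both directions fail.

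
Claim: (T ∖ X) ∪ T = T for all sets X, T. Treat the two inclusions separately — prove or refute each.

(⊆) Let x ∈ (T ∖ X) ∪ T. Then either x ∈ T and x ∉ X; or x ∈ X ∩ T. In each case x ∈ T, so (T ∖ X) ∪ T ⊆ T.

(⊇) Let x ∈ T. Then either x ∈ T and x ∉ X; or x ∈ X ∩ T. In each case x ∈ (T ∖ X) ∪ T, so T ⊆ (T ∖ X) ∪ T.

Both inclusions hold; the sets are equal.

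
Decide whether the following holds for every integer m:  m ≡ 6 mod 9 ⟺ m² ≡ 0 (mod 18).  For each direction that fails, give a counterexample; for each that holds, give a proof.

Neither direction holds.

(→) This fails: take m = 15. Then 15 ≡ 6 (mod 9), but 15² = 225 ≡ 9 (mod 18), not 0.

(←) This fails: take m = 0. Then 0² = 0 ≡ 0 (mod 18), yet 0 ≡ 0 (mod 9), not 6.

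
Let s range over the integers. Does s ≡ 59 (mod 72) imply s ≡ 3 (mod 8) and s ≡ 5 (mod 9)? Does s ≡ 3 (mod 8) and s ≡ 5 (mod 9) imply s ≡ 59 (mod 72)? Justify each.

(⇒) Suppose s ≡ 59 (mod 72); write s = 72j + 59. Since 8 ∣ 72, reducing mod 8 gives s ≡ 59 ≡ 3 (mod 8); since 9 ∣ 72, reducing mod 9 gives s ≡ 59 ≡ 5 (mod 9).

(⇐) Conversely, if s ≡ 3 (mod 8) and s ≡ 5 (mod 9), then by the Chinese remainder theorem s ≡ 59 (mod 72). This is exactly s ≡ 59 (mod 72).

Both implications hold.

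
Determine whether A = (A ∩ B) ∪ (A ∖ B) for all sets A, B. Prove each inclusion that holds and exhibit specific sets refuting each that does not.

(⟸) Let x ∈ (A ∩ B) ∪ (A ∖ B). Then either x ∈ A and x ∉ B; or x ∈ A ∩ B. In each case x ∈ A, so (A ∩ B) ∪ (A ∖ B) ⊆ A.

(⟹) Let x ∈ A. Then either x ∈ A and x ∉ B; or x ∈ A ∩ B. In each case x ∈ (A ∩ B) ∪ (A ∖ B), so A ⊆ (A ∩ B) ∪ (A ∖ B).

Both inclusions hold; the sets are equal.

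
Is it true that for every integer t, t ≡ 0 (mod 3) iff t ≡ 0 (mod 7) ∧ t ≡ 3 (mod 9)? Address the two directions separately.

(→) This fails: t = 0 gives 0 ≡ 0 (mod 3) but 0 ≡ 0 (mod 9), so the conjunction on the right does not hold.

(←) Conversely, if t ≡ 0 (mod 7) and t ≡ 3 (mod 9), then by the Chinese remainder theorem t ≡ 21 (mod 63). Since 21 ≡ 0 (mod 3) and 3 ∣ 63, we get t ≡ 0 (mod 3).

Only the converse holds.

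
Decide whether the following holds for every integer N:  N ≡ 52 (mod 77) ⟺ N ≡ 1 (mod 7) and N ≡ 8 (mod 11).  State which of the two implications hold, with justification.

Both directions fail.

[⇒] This fails: N = 52 gives 52 ≡ 52 (mod 77) but 52 ≡ 3 (mod 7), so the conjunction on the right does not hold.

[⇐] This fails: N = 8 satisfies both congruences on the right (8 ≡ 1 mod 7 and 8 ≡ 8 mod 11) yet 8 ≡ 8 (mod 77), not 52.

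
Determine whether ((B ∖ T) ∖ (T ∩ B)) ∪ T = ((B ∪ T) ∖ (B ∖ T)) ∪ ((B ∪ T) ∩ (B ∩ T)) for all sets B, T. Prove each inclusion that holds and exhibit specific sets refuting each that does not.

(⊆) This inclusion fails. Take B = {1}, T = ∅; then 1 ∈ ((B ∖ T) ∖ (T ∩ B)) ∪ T but 1 ∉ ((B ∪ T) ∖ (B ∖ T)) ∪ ((B ∪ T) ∩ (B ∩ T)).

(⊇) Let x ∈ ((B ∪ T) ∖ (B ∖ T)) ∪ ((B ∪ T) ∩ (B ∩ T)). Then either x ∈ T and x ∉ B; or x ∈ B ∩ T. In each case x ∈ ((B ∖ T) ∖ (T ∩ B)) ∪ T, so ((B ∪ T) ∖ (B ∖ T)) ∪ ((B ∪ T) ∩ (B ∩ T)) ⊆ ((B ∖ T) ∖ (T ∩ B)) ∪ T.

(⊆) fails; (⊇) holds.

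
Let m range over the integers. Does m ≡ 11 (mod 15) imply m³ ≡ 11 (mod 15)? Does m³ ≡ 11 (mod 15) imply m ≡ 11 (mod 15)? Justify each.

(⟹) Suppose m ≡ 11 (mod 15). Write m = 15j + 11. Then (15j + 11)³ = 3375j³ + 7425j² + 5445j + 1331 = 15(225j³ + 495j² + 363j + 88) + 11, so m³ ≡ 11 (mod 15).

(⟸) Conversely, suppose m³ ≡ 11 (mod 15). The only residue r in {0, …, 14} with r³ ≡ 11 (mod 15) is r = 11, so m ≡ 11 (mod 15).

Both implications hold.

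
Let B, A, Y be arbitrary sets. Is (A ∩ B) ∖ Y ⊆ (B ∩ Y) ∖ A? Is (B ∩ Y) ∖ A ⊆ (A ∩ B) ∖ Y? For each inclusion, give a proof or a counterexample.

Both inclusions fail.

(⊆) This inclusion fails. Take B = {1}, A = {1}, Y = ∅; then 1 ∈ (A ∩ B) ∖ Y but 1 ∉ (B ∩ Y) ∖ A.

(⊇) This inclusion fails. Take B = {1}, A = ∅, Y = {1}; then 1 ∈ (B ∩ Y) ∖ A but 1 ∉ (A ∩ B) ∖ Y.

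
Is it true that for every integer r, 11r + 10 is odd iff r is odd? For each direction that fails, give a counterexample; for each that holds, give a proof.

Both directions hold; the statement is true.

Forward direction. Suppose 11r + 10 is odd. Since 11 is odd, 11r and r have the same parity, so 11r + 10 ≡ r + 10 (mod 2). As 10 is even, 11r + 10 is odd exactly when r is odd. Thus r is odd.

Converse. Suppose r is odd; write r = 2j + 1. Then 11r + 10 = 11·(2j + 1) + 10 = 2·11j + 21, which is odd.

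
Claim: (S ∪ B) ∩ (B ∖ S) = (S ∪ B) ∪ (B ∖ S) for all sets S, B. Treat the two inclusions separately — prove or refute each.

The sets are not equal: only the forward inclusion holds.

Forward inclusion. Let x ∈ (S ∪ B) ∩ (B ∖ S). Then x ∈ B and x ∉ S, from which x ∈ (S ∪ B) ∪ (B ∖ S).

Reverse inclusion. This inclusion fails. Take S = {1}, B = ∅; then 1 ∈ (S ∪ B) ∪ (B ∖ S) but 1 ∉ (S ∪ B) ∩ (B ∖ S).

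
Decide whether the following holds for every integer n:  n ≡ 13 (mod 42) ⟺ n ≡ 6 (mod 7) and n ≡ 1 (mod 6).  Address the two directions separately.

Equivalent; both directions hold.

(⇒) Suppose n ≡ 13 (mod 42); write n = 42j + 13. Since 7 ∣ 42, reducing mod 7 gives n ≡ 13 ≡ 6 (mod 7); since 6 ∣ 42, reducing mod 6 gives n ≡ 13 ≡ 1 (mod 6).

(⇐) Conversely, if n ≡ 6 (mod 7) and n ≡ 1 (mod 6), then by the Chinese remainder theorem n ≡ 13 (mod 42). This is exactly n ≡ 13 (mod 42).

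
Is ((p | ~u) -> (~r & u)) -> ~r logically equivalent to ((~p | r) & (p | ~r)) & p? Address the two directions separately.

Not equivalent: only (⇐) holds.

Forward direction. This fails. Under r = F, p = F, u = F, the left side is true but the right side is false.

Converse. Assume the antecedent. If r is true, the antecedent forces (r = T, p = T, u = F) or (r = T, p = T, u = T), and ((p | ~u) -> (~r & u)) -> ~r holds there. If r is false, the antecedent cannot hold. Either way ((p | ~u) -> (~r & u)) -> ~r holds.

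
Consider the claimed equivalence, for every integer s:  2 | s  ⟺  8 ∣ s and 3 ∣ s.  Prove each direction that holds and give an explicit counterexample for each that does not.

Not equivalent: only (⇐) holds.

[⇒] This fails: take s = 2. Certainly 2 ∣ 2, but 8 ∤ 2.

[⇐] Suppose 8 ∣ s and 3 ∣ s. Any common multiple of 8 and 3 is a multiple of their lcm; here gcd(8, 3) = 1, so lcm(8, 3) = 8·3 = 24, so 24 ∣ s. Since 2 ∣ 24, it follows that 2 ∣ s.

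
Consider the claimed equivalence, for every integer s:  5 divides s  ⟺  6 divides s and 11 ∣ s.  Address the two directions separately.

Both directions fail.

(→) This fails: take s = 5. Certainly 5 ∣ 5, but 6 ∤ 5.

(←) This fails: take s = 66. Both 6 ∣ 66 and 11 ∣ 66, yet 66 is not a multiple of 5 (since 66 = 13·5 + 1), so 5 ∤ 66.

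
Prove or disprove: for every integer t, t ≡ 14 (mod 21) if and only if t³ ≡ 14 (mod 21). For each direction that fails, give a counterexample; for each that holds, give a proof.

Equivalent; both directions hold.

(⟹) Suppose t ≡ 14 (mod 21). Write t = 21j + 14. Then (21j + 14)³ = 9261j³ + 18522j² + 12348j + 2744 = 21(441j³ + 882j² + 588j + 130) + 14, so t³ ≡ 14 (mod 21).

(⟸) Conversely, suppose t³ ≡ 14 (mod 21). The only residue r in {0, …, 20} with r³ ≡ 14 (mod 21) is r = 14, so t ≡ 14 (mod 21).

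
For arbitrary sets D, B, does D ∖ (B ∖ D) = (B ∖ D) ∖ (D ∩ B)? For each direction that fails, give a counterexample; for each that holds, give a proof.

Neither inclusion holds.

Forward inclusion. This inclusion fails. Take D = {1}, B = ∅; then 1 ∈ D ∖ (B ∖ D) but 1 ∉ (B ∖ D) ∖ (D ∩ B).

Reverse inclusion. This inclusion fails. Take D = ∅, B = {1}; then 1 ∈ (B ∖ D) ∖ (D ∩ B) but 1 ∉ D ∖ (B ∖ D).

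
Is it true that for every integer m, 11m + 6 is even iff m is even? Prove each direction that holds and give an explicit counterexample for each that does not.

(⟸) Suppose m is even; write m = 2j. Then 11m + 6 = 11·(2j) + 6 = 2·11j + 6, which is even.

(⟹) Suppose 11m + 6 is even. Since 11 is odd, 11m and m have the same parity, so 11m + 6 ≡ m + 6 (mod 2). As 6 is even, 11m + 6 is even exactly when m is even. Thus m is even.

Equivalent; both directions hold.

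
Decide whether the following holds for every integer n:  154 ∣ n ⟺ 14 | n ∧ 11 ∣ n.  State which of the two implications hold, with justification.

Converse. Suppose 14 ∣ n and 11 ∣ n. Any common multiple of 14 and 11 is a multiple of their lcm; here gcd(14, 11) = 1, so lcm(14, 11) = 14·11 = 154, so 154 ∣ n.

Forward direction. If 154 ∣ n, write n = 154q. Since 154 = 11·14, n = 14·(11q), so 14 ∣ n; and since 154 = 14·11, n = 11·(14q), so 11 ∣ n.

Both directions hold.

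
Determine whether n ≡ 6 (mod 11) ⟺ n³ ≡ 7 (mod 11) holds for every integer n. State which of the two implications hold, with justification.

Forward direction. Suppose n ≡ 6 (mod 11). Write n = 11j + 6. Then (11j + 6)³ = 1331j³ + 2178j² + 1188j + 216 = 11(121j³ + 198j² + 108j + 19) + 7, so n³ ≡ 7 (mod 11).

Converse. For the converse, argue contrapositively. If n ≢ 6 (mod 11), then n is congruent to one of 0, 1, 2, 3, 4, 5, 7, 8, 9, 10 modulo 11, and these give n³ ≡ 0, 1, 8, 5, 9, 4, 2, 6, 3, 10 respectively — never 7.

Equivalent; both directions hold.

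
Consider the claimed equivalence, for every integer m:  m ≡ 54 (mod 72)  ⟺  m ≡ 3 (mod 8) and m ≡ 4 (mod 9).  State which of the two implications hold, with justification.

(⇒) fails and (⇐) fails.

(→) This fails: m = 54 gives 54 ≡ 54 (mod 72) but 54 ≡ 6 (mod 8), so the conjunction on the right does not hold.

(←) This fails: m = 67 satisfies both congruences on the right (67 ≡ 3 mod 8 and 67 ≡ 4 mod 9) yet 67 ≡ 67 (mod 72), not 54.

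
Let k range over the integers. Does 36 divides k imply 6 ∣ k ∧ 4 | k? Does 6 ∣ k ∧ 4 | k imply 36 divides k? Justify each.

(⟹) If 36 ∣ k, write k = 36q. Since 36 = 6·6, k = 6·(6q), so 6 ∣ k; and since 36 = 9·4, k = 4·(9q), so 4 ∣ k.

(⟸) This fails: take k = 12. Both 6 ∣ 12 and 4 ∣ 12, yet 12 is not a multiple of 36 (since 12 = 0·36 + 12), so 36 ∤ 12.

Only the forward direction holds.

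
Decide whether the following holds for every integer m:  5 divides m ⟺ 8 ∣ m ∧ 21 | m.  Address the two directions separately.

Neither direction holds.

(⟹) This fails: take m = 5. Certainly 5 ∣ 5, but 8 ∤ 5.

(⟸) This fails: take m = 168. Both 8 ∣ 168 and 21 ∣ 168, yet 168 is not a multiple of 5 (since 168 = 33·5 + 3), so 5 ∤ 168.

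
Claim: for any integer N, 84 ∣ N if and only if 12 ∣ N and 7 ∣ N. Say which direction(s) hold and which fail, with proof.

Both implications hold.

Forward direction. If 84 ∣ N, write N = 84q. Since 84 = 7·12, N = 12·(7q), so 12 ∣ N; and since 84 = 12·7, N = 7·(12q), so 7 ∣ N.

Converse. Suppose 12 ∣ N and 7 ∣ N. Any common multiple of 12 and 7 is a multiple of their lcm; here gcd(12, 7) = 1, so lcm(12, 7) = 12·7 = 84, so 84 ∣ N.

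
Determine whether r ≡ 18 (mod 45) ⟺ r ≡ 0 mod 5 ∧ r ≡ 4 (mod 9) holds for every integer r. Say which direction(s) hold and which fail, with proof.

Neither implication holds.

Forward direction. This fails: r = 18 gives 18 ≡ 18 (mod 45) but 18 ≡ 3 (mod 5), so the conjunction on the right does not hold.

Converse. This fails: r = 40 satisfies both congruences on the right (40 ≡ 0 mod 5 and 40 ≡ 4 mod 9) yet 40 ≡ 40 (mod 45), not 18.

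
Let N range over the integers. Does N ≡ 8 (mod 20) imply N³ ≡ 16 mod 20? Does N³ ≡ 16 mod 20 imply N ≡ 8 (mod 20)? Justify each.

Neither implication holds.

Forward direction. This fails: take N = 8. Then 8 ≡ 8 (mod 20), but 8³ = 512 ≡ 12 (mod 20), not 16.

Converse. This fails: take N = 6. Then 6³ = 216 ≡ 16 (mod 20), yet 6 ≡ 6 (mod 20), not 8.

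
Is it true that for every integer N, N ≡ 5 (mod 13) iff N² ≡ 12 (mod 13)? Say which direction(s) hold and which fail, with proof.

(→) Suppose N ≡ 5 (mod 13). Write N = 13j + 5. Then (13j + 5)² = 169j² + 130j + 25 = 13(13j² + 10j + 1) + 12, so N² ≡ 12 (mod 13).

(←) This fails: take N = 8. Then 8² = 64 ≡ 12 (mod 13), yet 8 ≡ 8 (mod 13), not 5.

(⇒) holds; (⇐) fails.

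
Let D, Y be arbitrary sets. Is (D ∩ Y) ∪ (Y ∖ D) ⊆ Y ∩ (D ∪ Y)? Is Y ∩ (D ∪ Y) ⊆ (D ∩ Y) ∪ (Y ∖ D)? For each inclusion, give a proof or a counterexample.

(⊆) Let x ∈ (D ∩ Y) ∪ (Y ∖ D). Then either x ∈ Y and x ∉ D; or x ∈ D ∩ Y. In each case x ∈ Y ∩ (D ∪ Y), so (D ∩ Y) ∪ (Y ∖ D) ⊆ Y ∩ (D ∪ Y).

(⊇) Let x ∈ Y ∩ (D ∪ Y). Then either x ∈ Y and x ∉ D; or x ∈ D ∩ Y. In each case x ∈ (D ∩ Y) ∪ (Y ∖ D), so Y ∩ (D ∪ Y) ⊆ (D ∩ Y) ∪ (Y ∖ D).

Both inclusions hold.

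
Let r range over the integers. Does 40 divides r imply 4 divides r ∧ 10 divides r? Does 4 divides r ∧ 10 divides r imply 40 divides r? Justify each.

Not equivalent: only (⇒) holds.

[⇒] If 40 ∣ r, write r = 40q. Since 40 = 10·4, r = 4·(10q), so 4 ∣ r; and since 40 = 4·10, r = 10·(4q), so 10 ∣ r.

[⇐] This fails: take r = 20. Both 4 ∣ 20 and 10 ∣ 20, yet 20 is not a multiple of 40 (since 20 = 0·40 + 20), so 40 ∤ 20.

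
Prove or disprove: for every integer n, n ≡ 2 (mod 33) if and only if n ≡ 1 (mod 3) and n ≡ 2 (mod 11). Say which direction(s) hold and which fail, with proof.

(⟹) This fails: n = 2 gives 2 ≡ 2 (mod 33) but 2 ≡ 2 (mod 3), so the conjunction on the right does not hold.

(⟸) This fails: n = 13 satisfies both congruences on the right (13 ≡ 1 mod 3 and 13 ≡ 2 mod 11) yet 13 ≡ 13 (mod 33), not 2.

(⇒) fails and (⇐) fails.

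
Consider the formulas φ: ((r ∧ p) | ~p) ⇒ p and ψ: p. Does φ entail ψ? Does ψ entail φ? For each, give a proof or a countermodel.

(⇒) Assume the antecedent. If p is true, p reduces to true regardless of the other variables. If p is false, the antecedent cannot hold. Either way p holds.

(⇐) Assume the antecedent. If p is true, ((r ∧ p) | ~p) ⇒ p reduces to true regardless of the other variables. If p is false, the antecedent cannot hold. Either way ((r ∧ p) | ~p) ⇒ p holds.

Both implications hold.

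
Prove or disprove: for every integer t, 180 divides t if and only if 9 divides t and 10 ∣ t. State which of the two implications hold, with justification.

(→) If 180 ∣ t, write t = 180q. Since 180 = 20·9, t = 9·(20q), so 9 ∣ t; and since 180 = 18·10, t = 10·(18q), so 10 ∣ t.

(←) This fails: take t = 90. Both 9 ∣ 90 and 10 ∣ 90, yet 90 is not a multiple of 180 (since 90 = 0·180 + 90), so 180 ∤ 90.

Only the forward direction holds.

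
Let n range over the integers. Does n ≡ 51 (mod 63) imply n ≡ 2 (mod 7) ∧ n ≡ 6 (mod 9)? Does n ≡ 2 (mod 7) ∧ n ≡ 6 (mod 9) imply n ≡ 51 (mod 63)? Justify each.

(→) Suppose n ≡ 51 (mod 63); write n = 63j + 51. Since 7 ∣ 63, reducing mod 7 gives n ≡ 51 ≡ 2 (mod 7); since 9 ∣ 63, reducing mod 9 gives n ≡ 51 ≡ 6 (mod 9).

(←) Conversely, if n ≡ 2 (mod 7) and n ≡ 6 (mod 9), then by the Chinese remainder theorem n ≡ 51 (mod 63). This is exactly n ≡ 51 (mod 63).

Both implications hold.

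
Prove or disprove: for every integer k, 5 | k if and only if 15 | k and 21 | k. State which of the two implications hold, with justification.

The forward direction fails; the converse holds.

[⇒] This fails: take k = 5. Certainly 5 ∣ 5, but 15 ∤ 5.

[⇐] Suppose 15 ∣ k and 21 ∣ k. Any common multiple of 15 and 21 is a multiple of their lcm; here lcm(15, 21) = 15·21/gcd(15, 21) = 315/3 = 105, so 105 ∣ k. Since 5 ∣ 105, it follows that 5 ∣ k.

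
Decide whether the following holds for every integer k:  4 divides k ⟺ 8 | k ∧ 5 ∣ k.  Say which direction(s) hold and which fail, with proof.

Only the converse holds.

(→) This fails: take k = 4. Certainly 4 ∣ 4, but 8 ∤ 4.

(←) Suppose 8 ∣ k and 5 ∣ k. Any common multiple of 8 and 5 is a multiple of their lcm; here gcd(8, 5) = 1, so lcm(8, 5) = 8·5 = 40, so 40 ∣ k. Since 4 ∣ 40, it follows that 4 ∣ k.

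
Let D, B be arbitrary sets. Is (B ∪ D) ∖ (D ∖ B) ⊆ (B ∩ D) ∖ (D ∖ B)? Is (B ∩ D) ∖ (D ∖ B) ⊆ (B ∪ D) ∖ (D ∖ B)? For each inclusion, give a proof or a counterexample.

(⊆) fails; (⊇) holds.

Forward inclusion. This inclusion fails. Take D = ∅, B = {1}; then 1 ∈ (B ∪ D) ∖ (D ∖ B) but 1 ∉ (B ∩ D) ∖ (D ∖ B).

Reverse inclusion. Let x ∈ (B ∩ D) ∖ (D ∖ B). Then x ∈ D ∩ B, from which x ∈ (B ∪ D) ∖ (D ∖ B).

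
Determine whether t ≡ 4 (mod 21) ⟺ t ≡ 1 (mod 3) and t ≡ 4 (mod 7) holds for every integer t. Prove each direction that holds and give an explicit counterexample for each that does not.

Forward direction. Suppose t ≡ 4 (mod 21); write t = 21j + 4. Since 3 ∣ 21, reducing mod 3 gives t ≡ 4 ≡ 1 (mod 3); since 7 ∣ 21, reducing mod 7 gives t ≡ 4 (mod 7).

Converse. If t ≡ 1 (mod 3) and t ≡ 4 (mod 7), then by the Chinese remainder theorem t ≡ 4 (mod 21). This is exactly t ≡ 4 (mod 21).

Equivalent; both directions hold.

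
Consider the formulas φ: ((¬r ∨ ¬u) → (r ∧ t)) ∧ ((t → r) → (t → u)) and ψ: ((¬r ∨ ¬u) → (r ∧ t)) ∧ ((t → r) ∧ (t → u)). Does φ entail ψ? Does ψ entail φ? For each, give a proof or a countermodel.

The biconditional holds.

[⇒] Assume the antecedent. If u is true, the antecedent forces (u = T, r = T, t = F) or (u = T, r = T, t = T), and the consequent holds there. If u is false, the antecedent cannot hold. Either way the consequent holds.

[⇐] Assume the antecedent. If u is true, the antecedent forces (u = T, r = T, t = F) or (u = T, r = T, t = T), and the consequent holds there. If u is false, the antecedent cannot hold. Either way the consequent holds.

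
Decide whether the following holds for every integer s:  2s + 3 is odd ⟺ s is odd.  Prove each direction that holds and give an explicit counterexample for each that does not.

Only the reverse direction holds.

(←) Suppose s is odd. Since 2 is even, 2s is even for every s, so 2s + 3 has the same parity as 3, which is odd. Hence 2s + 3 is odd.

(→) This fails: take s = 4. Then 2s + 3 = 11, which is odd, yet s = 4 is even, not odd.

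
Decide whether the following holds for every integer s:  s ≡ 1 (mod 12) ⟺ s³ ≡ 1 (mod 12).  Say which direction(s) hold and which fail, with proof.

[⇒] Suppose s ≡ 1 (mod 12). Write s = 12j + 1. Then (12j + 1)³ = 1728j³ + 432j² + 36j + 1 = 12(144j³ + 36j² + 3j) + 1, so s³ ≡ 1 (mod 12).

[⇐] Conversely, suppose s³ ≡ 1 (mod 12). The only residue r in {0, …, 11} with r³ ≡ 1 (mod 12) is r = 1, so s ≡ 1 (mod 12).

Equivalent; both directions hold.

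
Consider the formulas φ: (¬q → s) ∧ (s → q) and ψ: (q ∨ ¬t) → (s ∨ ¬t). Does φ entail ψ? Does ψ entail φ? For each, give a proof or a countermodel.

Both directions fail.

(⟹) This fails. Under q = T, s = F, t = T, the left side is true but the right side is false.

(⟸) This fails. Under q = F, s = F, t = F, the left side is false but the right side is true.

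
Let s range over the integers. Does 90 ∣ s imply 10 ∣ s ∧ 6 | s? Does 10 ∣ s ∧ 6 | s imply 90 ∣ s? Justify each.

Only the forward direction holds.

Forward direction. If 90 ∣ s, write s = 90q. Since 90 = 9·10, s = 10·(9q), so 10 ∣ s; and since 90 = 15·6, s = 6·(15q), so 6 ∣ s.

Converse. This fails: take s = 30. Both 10 ∣ 30 and 6 ∣ 30, yet 30 is not a multiple of 90 (since 30 = 0·90 + 30), so 90 ∤ 30.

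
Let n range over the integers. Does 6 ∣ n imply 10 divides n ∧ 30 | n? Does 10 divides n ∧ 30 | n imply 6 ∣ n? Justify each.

(⇒) fails; (⇐) holds.

[⇐] Suppose 10 ∣ n and 30 ∣ n. Any common multiple of 10 and 30 is a multiple of their lcm; here lcm(10, 30) = 10·30/gcd(10, 30) = 300/10 = 30, so 30 ∣ n. Since 6 ∣ 30, it follows that 6 ∣ n.

[⇒] This fails: take n = 6. Certainly 6 ∣ 6, but 10 ∤ 6.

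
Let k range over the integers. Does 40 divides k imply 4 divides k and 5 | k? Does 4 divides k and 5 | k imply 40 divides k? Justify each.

The forward direction holds; the converse fails.

[⇒] If 40 ∣ k, write k = 40q. Since 40 = 10·4, k = 4·(10q), so 4 ∣ k; and since 40 = 8·5, k = 5·(8q), so 5 ∣ k.

[⇐] This fails: take k = 20. Both 4 ∣ 20 and 5 ∣ 20, yet 20 is not a multiple of 40 (since 20 = 0·40 + 20), so 40 ∤ 20.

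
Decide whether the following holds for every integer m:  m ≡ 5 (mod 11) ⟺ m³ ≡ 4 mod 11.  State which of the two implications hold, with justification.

(⟸) For the converse, argue contrapositively. If m ≢ 5 (mod 11), then m is congruent to one of 0, 1, 2, 3, 4, 6, 7, 8, 9, 10 modulo 11, and these give m³ ≡ 0, 1, 8, 5, 9, 7, 2, 6, 3, 10 respectively — never 4.

(⟹) Suppose m ≡ 5 (mod 11). Write m = 11j + 5. Then (11j + 5)³ = 1331j³ + 1815j² + 825j + 125 = 11(121j³ + 165j² + 75j + 11) + 4, so m³ ≡ 4 (mod 11).

The biconditional holds.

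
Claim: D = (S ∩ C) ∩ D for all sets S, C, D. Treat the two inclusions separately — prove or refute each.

(⊆) fails; (⊇) holds.

Forward inclusion. This inclusion fails. Take S = ∅, C = ∅, D = {1}; then 1 ∈ D but 1 ∉ (S ∩ C) ∩ D.

Reverse inclusion. Let x ∈ (S ∩ C) ∩ D. Then x ∈ S ∩ C ∩ D, from which x ∈ D.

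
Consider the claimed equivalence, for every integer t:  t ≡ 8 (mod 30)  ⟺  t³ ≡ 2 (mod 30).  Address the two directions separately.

(←) Suppose t³ ≡ 2 (mod 30). The only residue r in {0, …, 29} with r³ ≡ 2 (mod 30) is r = 8, so t ≡ 8 (mod 30).

(→) Suppose t ≡ 8 (mod 30). Write t = 30j + 8. Then (30j + 8)³ = 27000j³ + 21600j² + 5760j + 512 = 30(900j³ + 720j² + 192j + 17) + 2, so t³ ≡ 2 (mod 30).

Equivalent; both directions hold.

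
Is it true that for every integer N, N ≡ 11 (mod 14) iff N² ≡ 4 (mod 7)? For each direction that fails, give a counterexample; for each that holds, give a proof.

[⇒] This fails: take N = 11. Then 11 ≡ 11 (mod 14), but 11² = 121 ≡ 2 (mod 7), not 4.

[⇐] This fails: take N = 2. Then 2² = 4 ≡ 4 (mod 7), yet 2 ≡ 2 (mod 14), not 11.

Neither direction holds.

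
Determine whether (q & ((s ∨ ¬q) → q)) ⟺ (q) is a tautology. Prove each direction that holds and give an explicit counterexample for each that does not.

[⇒] Assume the antecedent. If s is true, the antecedent forces (s = T, q = T), and q holds there. If s is false, the antecedent forces (s = F, q = T), and q holds there. Either way q holds.

[⇐] Assume the antecedent. If s is true, the antecedent forces (s = T, q = T), and q & ((s ∨ ¬q) → q) holds there. If s is false, the antecedent forces (s = F, q = T), and q & ((s ∨ ¬q) → q) holds there. Either way q & ((s ∨ ¬q) → q) holds.

Equivalent; both directions hold.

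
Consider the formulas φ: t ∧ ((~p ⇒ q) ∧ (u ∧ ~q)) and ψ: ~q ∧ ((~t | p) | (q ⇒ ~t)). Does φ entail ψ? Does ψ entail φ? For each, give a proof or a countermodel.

(⇒) holds; (⇐) fails.

Forward direction. Assume the antecedent. If t is true, the antecedent forces (t = T, u = T, p = T, q = F), and ~q ∧ ((~t | p) | (q ⇒ ~t)) holds there. If t is false, the antecedent cannot hold. Either way ~q ∧ ((~t | p) | (q ⇒ ~t)) holds.

Converse. This fails. Under t = F, u = F, p = F, q = F, the left side is false but the right side is true.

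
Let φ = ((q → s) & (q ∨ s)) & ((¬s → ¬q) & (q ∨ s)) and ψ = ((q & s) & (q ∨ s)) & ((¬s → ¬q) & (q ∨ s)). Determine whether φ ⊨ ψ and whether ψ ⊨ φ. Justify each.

(←) Assume the antecedent. If s is true, the consequent reduces to true regardless of the other variables. If s is false, the antecedent cannot hold. Either way the consequent holds.

(→) This fails. Under s = T, q = F, the left side is true but the right side is false.

(⇒) fails; (⇐) holds.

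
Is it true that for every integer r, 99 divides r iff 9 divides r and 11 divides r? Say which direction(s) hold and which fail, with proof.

(→) If 99 ∣ r, write r = 99q. Since 99 = 11·9, r = 9·(11q), so 9 ∣ r; and since 99 = 9·11, r = 11·(9q), so 11 ∣ r.

(←) Suppose 9 ∣ r and 11 ∣ r. Any common multiple of 9 and 11 is a multiple of their lcm; here gcd(9, 11) = 1, so lcm(9, 11) = 9·11 = 99, so 99 ∣ r.

Both implications hold.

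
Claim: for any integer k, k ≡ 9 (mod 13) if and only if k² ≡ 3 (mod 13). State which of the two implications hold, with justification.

(←) This fails: take k = 4. Then 4² = 16 ≡ 3 (mod 13), yet 4 ≡ 4 (mod 13), not 9.

(→) Suppose k ≡ 9 (mod 13). Write k = 13j + 9. Then (13j + 9)² = 169j² + 234j + 81 = 13(13j² + 18j + 6) + 3, so k² ≡ 3 (mod 13).

Only the forward implication holds.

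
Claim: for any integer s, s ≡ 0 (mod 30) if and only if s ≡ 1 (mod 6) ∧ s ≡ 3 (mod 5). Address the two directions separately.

Neither implication holds.

(⇒) This fails: s = 0 gives 0 ≡ 0 (mod 30) but 0 ≡ 0 (mod 6), so the conjunction on the right does not hold.

(⇐) This fails: s = 13 satisfies both congruences on the right (13 ≡ 1 mod 6 and 13 ≡ 3 mod 5) yet 13 ≡ 13 (mod 30), not 0.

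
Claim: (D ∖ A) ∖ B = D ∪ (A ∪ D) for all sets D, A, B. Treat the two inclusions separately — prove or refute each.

Forward inclusion. Let x ∈ (D ∖ A) ∖ B. Then x ∈ D and x ∉ A, B, from which x ∈ D ∪ (A ∪ D).

Reverse inclusion. This inclusion fails. Take D = ∅, A = {1}, B = ∅; then 1 ∈ D ∪ (A ∪ D) but 1 ∉ (D ∖ A) ∖ B.

The sets are not equal: only the forward inclusion holds.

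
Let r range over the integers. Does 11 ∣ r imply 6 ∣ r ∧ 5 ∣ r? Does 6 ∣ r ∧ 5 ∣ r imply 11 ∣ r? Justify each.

Both directions fail.

(⟹) This fails: take r = 11. Certainly 11 ∣ 11, but 6 ∤ 11.

(⟸) This fails: take r = 30. Both 6 ∣ 30 and 5 ∣ 30, yet 30 is not a multiple of 11 (since 30 = 2·11 + 8), so 11 ∤ 30.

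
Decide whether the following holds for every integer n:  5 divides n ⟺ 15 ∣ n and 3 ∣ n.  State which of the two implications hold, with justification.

Converse. Suppose 15 ∣ n and 3 ∣ n. Any common multiple of 15 and 3 is a multiple of their lcm; here lcm(15, 3) = 15·3/gcd(15, 3) = 45/3 = 15, so 15 ∣ n. Since 5 ∣ 15, it follows that 5 ∣ n.

Forward direction. This fails: take n = 5. Certainly 5 ∣ 5, but 15 ∤ 5.

Only the reverse direction holds.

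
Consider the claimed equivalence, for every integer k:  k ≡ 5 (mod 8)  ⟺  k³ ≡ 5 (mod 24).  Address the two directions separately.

[⇒] This fails: take k = 13. Then 13 ≡ 5 (mod 8), but 13³ = 2197 ≡ 13 (mod 24), not 5.

[⇐] Conversely, the residues r modulo 24 with r³ ≡ 5 (mod 24) are exactly {5}, and each is ≡ 5 (mod 8).

Only the reverse direction holds.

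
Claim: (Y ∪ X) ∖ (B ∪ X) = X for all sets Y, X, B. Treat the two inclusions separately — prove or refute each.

(⟹) This inclusion fails. Take Y = {1}, X = ∅, B = ∅; then 1 ∈ (Y ∪ X) ∖ (B ∪ X) but 1 ∉ X.

(⟸) This inclusion fails. Take Y = ∅, X = {1}, B = ∅; then 1 ∈ X but 1 ∉ (Y ∪ X) ∖ (B ∪ X).

Neither inclusion holds.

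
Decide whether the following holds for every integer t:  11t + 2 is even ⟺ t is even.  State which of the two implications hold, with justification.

(⟹) Suppose 11t + 2 is even. Since 11 is odd, 11t and t have the same parity, so 11t + 2 ≡ t + 2 (mod 2). As 2 is even, 11t + 2 is even exactly when t is even. Thus t is even.

(⟸) Conversely, suppose t is even; write t = 2j. Then 11t + 2 = 11·(2j) + 2 = 2·11j + 2, which is even.

Both implications hold.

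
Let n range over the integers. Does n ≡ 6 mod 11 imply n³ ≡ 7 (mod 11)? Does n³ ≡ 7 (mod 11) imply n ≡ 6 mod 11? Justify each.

Both implications hold.

[⇒] Suppose n ≡ 6 mod 11. Write n = 11j + 6. Then (11j + 6)³ = 1331j³ + 2178j² + 1188j + 216 = 11(121j³ + 198j² + 108j + 19) + 7, so n³ ≡ 7 (mod 11).

[⇐] For the converse, argue contrapositively. If n ≢ 6 (mod 11), then n is congruent to one of 0, 1, 2, 3, 4, 5, 7, 8, 9, 10 modulo 11, and these give n³ ≡ 0, 1, 8, 5, 9, 4, 2, 6, 3, 10 respectively — never 7.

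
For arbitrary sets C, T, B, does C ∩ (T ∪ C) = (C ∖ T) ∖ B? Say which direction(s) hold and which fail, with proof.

Only the reverse inclusion holds.

Forward inclusion. This inclusion fails. Take C = {1}, T = {1}, B = ∅; then 1 ∈ C ∩ (T ∪ C) but 1 ∉ (C ∖ T) ∖ B.

Reverse inclusion. Let x ∈ (C ∖ T) ∖ B. Then x ∈ C and x ∉ T, B, from which x ∈ C ∩ (T ∪ C).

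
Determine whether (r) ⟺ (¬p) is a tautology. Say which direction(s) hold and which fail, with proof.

Neither implication holds.

Forward direction. This fails. Under r = T, p = T, the left side is true but the right side is false.

Converse. This fails. Under r = F, p = F, the left side is false but the right side is true.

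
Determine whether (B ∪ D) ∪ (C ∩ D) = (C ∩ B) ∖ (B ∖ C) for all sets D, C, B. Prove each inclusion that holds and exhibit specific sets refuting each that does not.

(⊆) fails; (⊇) holds.

(⊇) Let x ∈ (C ∩ B) ∖ (B ∖ C). Then either x ∈ C ∩ B and x ∉ D; or x ∈ D ∩ C ∩ B. In each case x ∈ (B ∪ D) ∪ (C ∩ D), so (C ∩ B) ∖ (B ∖ C) ⊆ (B ∪ D) ∪ (C ∩ D).

(⊆) This inclusion fails. Take D = {1}, C = ∅, B = ∅; then 1 ∈ (B ∪ D) ∪ (C ∩ D) but 1 ∉ (C ∩ B) ∖ (B ∖ C).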